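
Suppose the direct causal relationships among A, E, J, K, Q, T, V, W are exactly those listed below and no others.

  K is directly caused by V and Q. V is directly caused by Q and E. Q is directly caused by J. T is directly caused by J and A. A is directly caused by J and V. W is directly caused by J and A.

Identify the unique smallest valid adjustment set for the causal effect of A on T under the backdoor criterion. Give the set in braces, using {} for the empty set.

{J}

Variables eligible for adjustment (non-descendants of A, excluding A and T): {E, J, K, Q, V}.
Backdoor paths from A to T:
  P1: A <- J -> T
  P2: A <- V <- Q <- J -> T
  P3: A <- V -> K <- Q <- J -> T
The empty set is not sufficient: P1 (A <- J -> T) has no collider blocking it and no conditioned non-collider, so it is open.
Try {J}:
  P1: blocked at fork node J ∈ conditioning set.
  P2: blocked at fork node J ∈ conditioning set.
  P3: blocked at collider K (neither it nor any descendant is in the conditioning set).
{J} contains no descendant of A and blocks every backdoor path.
No other singleton works — e.g. {E} leaves P1 open — so {J} is the unique smallest valid adjustment set.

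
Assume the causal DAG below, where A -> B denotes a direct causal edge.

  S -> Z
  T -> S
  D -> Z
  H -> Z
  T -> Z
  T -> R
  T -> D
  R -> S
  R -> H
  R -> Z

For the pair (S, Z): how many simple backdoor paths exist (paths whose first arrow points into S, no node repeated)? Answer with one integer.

A backdoor path from S to Z is any simple undirected path whose first edge points into S (i.e. leaves S via a parent).
Parents of S: {R, T}.
Enumerating:
  P1: S <- T -> R -> H -> Z
  P2: S <- T -> R -> Z
  P3: S <- T -> D -> Z
  P4: S <- T -> Z
  P5: S <- R <- T -> D -> Z
  P6: S <- R <- T -> Z
  P7: S <- R -> H -> Z
  P8: S <- R -> Z
That exhausts the simple backdoor paths. Count: 8.

8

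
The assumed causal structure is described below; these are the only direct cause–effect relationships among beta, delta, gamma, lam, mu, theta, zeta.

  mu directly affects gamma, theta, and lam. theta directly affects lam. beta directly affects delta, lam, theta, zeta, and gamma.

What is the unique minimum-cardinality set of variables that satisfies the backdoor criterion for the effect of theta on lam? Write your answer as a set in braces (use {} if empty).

{beta, mu}

Variables eligible for adjustment (non-descendants of theta, excluding theta and lam): {beta, delta, gamma, mu, zeta}.
Backdoor paths from theta to lam:
  P1: theta <- beta -> gamma <- mu -> lam
  P2: theta <- beta -> lam
  P3: theta <- mu -> gamma <- beta -> lam
  P4: theta <- mu -> lam
The empty set is not sufficient: P2 (theta <- beta -> lam) has no collider blocking it and no conditioned non-collider, so it is open.
Try {beta, mu}:
  P1: blocked at fork node beta ∈ conditioning set.
  P2: blocked at fork node beta ∈ conditioning set.
  P3: blocked at fork node mu ∈ conditioning set.
  P4: blocked at fork node mu ∈ conditioning set.
{beta, mu} contains no descendant of theta and blocks every backdoor path.
Every element of {beta, mu} is needed (dropping beta leaves P2 open; dropping mu leaves P4 open), so no proper subset is valid.
Among all size-2 subsets of the eligible variables, only {beta, mu} blocks every backdoor path, so it is the unique smallest valid adjustment set.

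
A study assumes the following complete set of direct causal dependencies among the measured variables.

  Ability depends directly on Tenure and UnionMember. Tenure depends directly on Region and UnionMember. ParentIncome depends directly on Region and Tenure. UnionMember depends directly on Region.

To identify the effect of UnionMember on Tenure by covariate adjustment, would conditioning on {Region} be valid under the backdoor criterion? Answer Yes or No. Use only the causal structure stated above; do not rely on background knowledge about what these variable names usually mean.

Backdoor paths from UnionMember to Tenure (paths whose first edge points into UnionMember):
  P1: UnionMember <- Region -> Tenure
  P2: UnionMember <- Region -> ParentIncome <- Tenure
Condition 1 (no descendant of UnionMember in the set): holds — descendants of UnionMember are {Ability, ParentIncome, Tenure}; none are in {Region}.
Condition 2 (every backdoor path blocked by {Region}):
  P1: blocked at fork node Region ∈ conditioning set.
  P2: blocked at fork node Region ∈ conditioning set.
{Region} satisfies the backdoor criterion.

Yes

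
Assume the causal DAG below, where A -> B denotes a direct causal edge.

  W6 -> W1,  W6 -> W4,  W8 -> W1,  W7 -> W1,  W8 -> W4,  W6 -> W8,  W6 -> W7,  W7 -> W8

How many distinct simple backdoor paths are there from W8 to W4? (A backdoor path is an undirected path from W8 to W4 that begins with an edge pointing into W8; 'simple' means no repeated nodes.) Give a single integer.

A backdoor path from W8 to W4 is any simple undirected path whose first edge points into W8 (i.e. leaves W8 via a parent).
Parents of W8: {W6, W7}.
Enumerating:
  P1: W8 <- W6 -> W4
  P2: W8 <- W7 <- W6 -> W4
  P3: W8 <- W7 -> W1 <- W6 -> W4
That exhausts the simple backdoor paths. Count: 3.

3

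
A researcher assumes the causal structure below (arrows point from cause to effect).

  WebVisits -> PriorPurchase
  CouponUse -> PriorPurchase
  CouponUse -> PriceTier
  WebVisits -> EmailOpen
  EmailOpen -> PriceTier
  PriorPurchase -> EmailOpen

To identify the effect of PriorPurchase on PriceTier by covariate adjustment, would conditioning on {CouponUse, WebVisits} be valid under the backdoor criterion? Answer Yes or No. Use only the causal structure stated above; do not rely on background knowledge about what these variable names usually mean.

Backdoor paths from PriorPurchase to PriceTier (paths whose first edge points into PriorPurchase):
  P1: PriorPurchase <- CouponUse -> PriceTier
  P2: PriorPurchase <- WebVisits -> EmailOpen -> PriceTier
Condition 1 (no descendant of PriorPurchase in the set): holds — descendants of PriorPurchase are {EmailOpen, PriceTier}; none are in {CouponUse, WebVisits}.
Condition 2 (every backdoor path blocked by {CouponUse, WebVisits}):
  P1: blocked at fork node CouponUse ∈ conditioning set.
  P2: blocked at fork node WebVisits ∈ conditioning set.
{CouponUse, WebVisits} satisfies the backdoor criterion.

Yes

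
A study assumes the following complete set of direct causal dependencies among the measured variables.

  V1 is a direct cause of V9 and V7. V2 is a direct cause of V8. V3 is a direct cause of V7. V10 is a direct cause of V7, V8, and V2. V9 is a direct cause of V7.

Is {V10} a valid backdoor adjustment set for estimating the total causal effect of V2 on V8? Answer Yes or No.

Yes

Backdoor paths from V2 to V8 (paths whose first edge points into V2):
  P1: V2 <- V10 -> V8
Condition 1 (no descendant of V2 in the set): holds — descendants of V2 are {V8}; none are in {V10}.
Condition 2 (every backdoor path blocked by {V10}):
  P1: blocked at fork node V10 ∈ conditioning set.
{V10} satisfies the backdoor criterion.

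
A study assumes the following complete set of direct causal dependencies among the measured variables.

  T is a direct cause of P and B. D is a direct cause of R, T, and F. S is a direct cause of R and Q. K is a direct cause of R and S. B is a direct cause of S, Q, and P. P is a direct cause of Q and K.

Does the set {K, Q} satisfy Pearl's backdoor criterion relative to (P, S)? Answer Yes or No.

No

Backdoor paths from P to S (paths whose first edge points into P):
  P1: P <- T <- D -> R <- K -> S
  P2: P <- T <- D -> R <- S
  P3: P <- T -> B -> S
  P4: P <- T -> B -> Q <- S
  P5: P <- B <- T <- D -> R <- K -> S
  P6: P <- B <- T <- D -> R <- S
  P7: P <- B -> S
  P8: P <- B -> Q <- S
Condition 1 (no descendant of P in the set): FAILS — K and Q are descendants of P.
Condition 2 (every backdoor path blocked by {K, Q}):
  P1: blocked at collider R (neither it nor any descendant is in the conditioning set).
  P2: blocked at collider R (neither it nor any descendant is in the conditioning set).
  P3: open — no interior node is in the conditioning set.
  P4: open — collider(s) Q are conditioned on (or have a conditioned descendant) and no non-collider on the path is in the set.
  P5: blocked at collider R (neither it nor any descendant is in the conditioning set).
  P6: blocked at collider R (neither it nor any descendant is in the conditioning set).
  P7: open — no interior node is in the conditioning set.
  P8: open — collider(s) Q are conditioned on (or have a conditioned descendant) and no non-collider on the path is in the set.
{K, Q} does not satisfy the backdoor criterion.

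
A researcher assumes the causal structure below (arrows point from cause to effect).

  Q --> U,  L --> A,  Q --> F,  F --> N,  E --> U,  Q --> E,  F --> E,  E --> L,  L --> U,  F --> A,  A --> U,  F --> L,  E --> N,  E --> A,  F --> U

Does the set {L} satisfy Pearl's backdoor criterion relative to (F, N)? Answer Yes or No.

Backdoor paths from F to N (paths whose first edge points into F):
  P1: F <- Q -> E -> N
  P2: F <- Q -> U <- E -> N
  P3: F <- Q -> U <- L <- E -> N
  P4: F <- Q -> U <- L -> A <- E -> N
  P5: F <- Q -> U <- A <- E -> N
  P6: F <- Q -> U <- A <- L <- E -> N
Condition 1 (no descendant of F in the set): FAILS — L is a descendant of F.
Condition 2 (every backdoor path blocked by {L}):
  P1: open — no interior node is in the conditioning set.
  P2: blocked at collider U (neither it nor any descendant is in the conditioning set).
  P3: blocked at collider U (neither it nor any descendant is in the conditioning set).
  P4: blocked at collider U (neither it nor any descendant is in the conditioning set).
  P5: blocked at collider U (neither it nor any descendant is in the conditioning set).
  P6: blocked at collider U (neither it nor any descendant is in the conditioning set).
{L} does not satisfy the backdoor criterion.

No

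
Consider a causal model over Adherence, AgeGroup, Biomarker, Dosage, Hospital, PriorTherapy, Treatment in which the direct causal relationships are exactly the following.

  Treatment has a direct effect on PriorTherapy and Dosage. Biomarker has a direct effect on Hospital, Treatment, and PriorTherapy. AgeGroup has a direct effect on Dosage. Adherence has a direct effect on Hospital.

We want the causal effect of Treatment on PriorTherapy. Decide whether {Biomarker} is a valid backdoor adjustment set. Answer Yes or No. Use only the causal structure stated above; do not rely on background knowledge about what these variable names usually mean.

Backdoor paths from Treatment to PriorTherapy (paths whose first edge points into Treatment):
  P1: Treatment <- Biomarker -> PriorTherapy
Condition 1 (no descendant of Treatment in the set): holds — descendants of Treatment are {Dosage, PriorTherapy}; none are in {Biomarker}.
Condition 2 (every backdoor path blocked by {Biomarker}):
  P1: blocked at fork node Biomarker ∈ conditioning set.
{Biomarker} satisfies the backdoor criterion.

Yes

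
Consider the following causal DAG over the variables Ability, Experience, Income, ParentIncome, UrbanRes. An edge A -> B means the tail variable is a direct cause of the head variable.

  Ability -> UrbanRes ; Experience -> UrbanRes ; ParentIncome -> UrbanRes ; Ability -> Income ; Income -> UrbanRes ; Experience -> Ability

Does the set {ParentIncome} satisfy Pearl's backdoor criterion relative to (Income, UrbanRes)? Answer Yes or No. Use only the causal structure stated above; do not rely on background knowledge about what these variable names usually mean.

Backdoor paths from Income to UrbanRes (paths whose first edge points into Income):
  P1: Income <- Ability <- Experience -> UrbanRes
  P2: Income <- Ability -> UrbanRes
Condition 1 (no descendant of Income in the set): holds — descendants of Income are {UrbanRes}; none are in {ParentIncome}.
Condition 2 (every backdoor path blocked by {ParentIncome}):
  P1: open — no interior node is in the conditioning set.
  P2: open — no interior node is in the conditioning set.
{ParentIncome} does not satisfy the backdoor criterion.

No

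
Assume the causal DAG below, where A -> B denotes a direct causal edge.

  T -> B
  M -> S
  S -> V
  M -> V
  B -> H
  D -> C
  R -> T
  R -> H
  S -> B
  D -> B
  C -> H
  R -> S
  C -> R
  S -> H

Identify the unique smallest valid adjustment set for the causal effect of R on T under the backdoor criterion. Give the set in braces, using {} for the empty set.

Variables eligible for adjustment (non-descendants of R, excluding R and T): {C, D, M}.
Backdoor paths from R to T:
  P1: R <- C <- D -> B <- T
  P2: R <- C -> H <- S -> B <- T
  P3: R <- C -> H <- B <- T
Each backdoor path contains an unconditioned collider, so every path is already blocked with the empty conditioning set:
  P1: blocked at collider B (neither it nor any descendant is in the conditioning set).
  P2: blocked at collider H (neither it nor any descendant is in the conditioning set).
  P3: blocked at collider H (neither it nor any descendant is in the conditioning set).
The empty set is therefore the unique smallest valid set.

{}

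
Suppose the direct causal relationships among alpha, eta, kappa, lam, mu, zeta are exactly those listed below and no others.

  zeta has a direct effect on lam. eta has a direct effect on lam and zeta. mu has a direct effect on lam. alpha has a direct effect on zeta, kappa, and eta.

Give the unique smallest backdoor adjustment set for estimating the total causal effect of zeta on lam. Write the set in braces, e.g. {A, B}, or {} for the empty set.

Variables eligible for adjustment (non-descendants of zeta, excluding zeta and lam): {alpha, eta, kappa, mu}.
Backdoor paths from zeta to lam:
  P1: zeta <- alpha -> eta -> lam
  P2: zeta <- eta -> lam
The empty set is not sufficient: P1 (zeta <- alpha -> eta -> lam) has no collider blocking it and no conditioned non-collider, so it is open.
Try {eta}:
  P1: blocked at chain node eta ∈ conditioning set.
  P2: blocked at fork node eta ∈ conditioning set.
{eta} contains no descendant of zeta and blocks every backdoor path.
No other singleton works — e.g. {alpha} leaves P2 open — so {eta} is the unique smallest valid adjustment set.

{eta}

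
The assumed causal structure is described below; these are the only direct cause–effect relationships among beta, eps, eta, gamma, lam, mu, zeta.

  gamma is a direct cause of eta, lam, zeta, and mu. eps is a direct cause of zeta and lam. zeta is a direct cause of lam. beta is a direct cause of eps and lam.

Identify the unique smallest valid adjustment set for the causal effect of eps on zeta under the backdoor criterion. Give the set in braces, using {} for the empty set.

{}

Variables eligible for adjustment (non-descendants of eps, excluding eps and zeta): {beta, eta, gamma, mu}.
Backdoor paths from eps to zeta:
  P1: eps <- beta -> lam <- gamma -> zeta
  P2: eps <- beta -> lam <- zeta
Each backdoor path contains an unconditioned collider, so every path is already blocked with the empty conditioning set:
  P1: blocked at collider lam (neither it nor any descendant is in the conditioning set).
  P2: blocked at collider lam (neither it nor any descendant is in the conditioning set).
The empty set is therefore the unique smallest valid set.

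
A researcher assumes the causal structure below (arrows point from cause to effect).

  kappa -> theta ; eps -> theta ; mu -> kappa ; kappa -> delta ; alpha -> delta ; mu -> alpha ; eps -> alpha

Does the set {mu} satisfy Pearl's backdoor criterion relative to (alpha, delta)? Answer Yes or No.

Backdoor paths from alpha to delta (paths whose first edge points into alpha):
  P1: alpha <- mu -> kappa -> delta
  P2: alpha <- eps -> theta <- kappa -> delta
Condition 1 (no descendant of alpha in the set): holds — descendants of alpha are {delta}; none are in {mu}.
Condition 2 (every backdoor path blocked by {mu}):
  P1: blocked at fork node mu ∈ conditioning set.
  P2: blocked at collider theta (neither it nor any descendant is in the conditioning set).
{mu} satisfies the backdoor criterion.

Yes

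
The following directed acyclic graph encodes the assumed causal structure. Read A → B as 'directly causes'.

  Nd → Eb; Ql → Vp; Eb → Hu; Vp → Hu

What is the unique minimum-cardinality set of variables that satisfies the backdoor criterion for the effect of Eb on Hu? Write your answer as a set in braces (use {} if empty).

Variables eligible for adjustment (non-descendants of Eb, excluding Eb and Hu): {Nd, Ql, Vp}.
Backdoor paths from Eb to Hu:
  (none)
With no backdoor paths the empty set already satisfies the criterion, and it is trivially minimal.

{}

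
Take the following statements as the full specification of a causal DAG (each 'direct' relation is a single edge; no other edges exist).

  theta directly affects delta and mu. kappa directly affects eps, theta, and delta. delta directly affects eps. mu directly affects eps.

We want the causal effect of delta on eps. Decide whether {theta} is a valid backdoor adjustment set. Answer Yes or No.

Backdoor paths from delta to eps (paths whose first edge points into delta):
  P1: delta <- kappa -> theta -> mu -> eps
  P2: delta <- kappa -> eps
  P3: delta <- theta <- kappa -> eps
  P4: delta <- theta -> mu -> eps
Condition 1 (no descendant of delta in the set): holds — descendants of delta are {eps}; none are in {theta}.
Condition 2 (every backdoor path blocked by {theta}):
  P1: blocked at chain node theta ∈ conditioning set.
  P2: open — no interior node is in the conditioning set.
  P3: blocked at chain node theta ∈ conditioning set.
  P4: blocked at fork node theta ∈ conditioning set.
{theta} does not satisfy the backdoor criterion.

No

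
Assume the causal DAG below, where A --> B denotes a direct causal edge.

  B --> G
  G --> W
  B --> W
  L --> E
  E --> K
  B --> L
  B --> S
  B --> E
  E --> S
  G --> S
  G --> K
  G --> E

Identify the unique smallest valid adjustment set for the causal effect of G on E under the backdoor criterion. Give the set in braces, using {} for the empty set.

{B}

Variables eligible for adjustment (non-descendants of G, excluding G and E): {B, L}.
Backdoor paths from G to E:
  P1: G <- B -> L -> E
  P2: G <- B -> E
  P3: G <- B -> S <- E
The empty set is not sufficient: P1 (G <- B -> L -> E) has no collider blocking it and no conditioned non-collider, so it is open.
Try {B}:
  P1: blocked at fork node B ∈ conditioning set.
  P2: blocked at fork node B ∈ conditioning set.
  P3: blocked at fork node B ∈ conditioning set.
{B} contains no descendant of G and blocks every backdoor path.
No other singleton works — e.g. {L} leaves P2 open — so {B} is the unique smallest valid adjustment set.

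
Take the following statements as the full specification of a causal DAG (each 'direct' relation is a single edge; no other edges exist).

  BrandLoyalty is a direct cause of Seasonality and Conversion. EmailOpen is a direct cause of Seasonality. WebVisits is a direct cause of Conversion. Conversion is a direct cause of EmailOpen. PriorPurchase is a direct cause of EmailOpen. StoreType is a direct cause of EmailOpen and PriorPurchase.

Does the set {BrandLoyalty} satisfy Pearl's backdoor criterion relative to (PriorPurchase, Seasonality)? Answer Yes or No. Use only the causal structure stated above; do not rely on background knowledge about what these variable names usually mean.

Backdoor paths from PriorPurchase to Seasonality (paths whose first edge points into PriorPurchase):
  P1: PriorPurchase <- StoreType -> EmailOpen <- Conversion <- BrandLoyalty -> Seasonality
  P2: PriorPurchase <- StoreType -> EmailOpen -> Seasonality
Condition 1 (no descendant of PriorPurchase in the set): holds — descendants of PriorPurchase are {EmailOpen, Seasonality}; none are in {BrandLoyalty}.
Condition 2 (every backdoor path blocked by {BrandLoyalty}):
  P1: blocked at collider EmailOpen (neither it nor any descendant is in the conditioning set).
  P2: open — no interior node is in the conditioning set.
{BrandLoyalty} does not satisfy the backdoor criterion.

No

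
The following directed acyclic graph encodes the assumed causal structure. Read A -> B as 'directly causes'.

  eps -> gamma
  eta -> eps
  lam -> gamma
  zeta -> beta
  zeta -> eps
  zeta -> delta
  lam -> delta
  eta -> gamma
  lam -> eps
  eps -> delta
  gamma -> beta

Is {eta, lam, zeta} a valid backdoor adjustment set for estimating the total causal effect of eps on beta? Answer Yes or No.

Backdoor paths from eps to beta (paths whose first edge points into eps):
  P1: eps <- zeta -> delta <- lam -> gamma -> beta
  P2: eps <- zeta -> beta
  P3: eps <- lam -> gamma -> beta
  P4: eps <- lam -> delta <- zeta -> beta
  P5: eps <- eta -> gamma <- lam -> delta <- zeta -> beta
  P6: eps <- eta -> gamma -> beta
Condition 1 (no descendant of eps in the set): holds — descendants of eps are {beta, delta, gamma}; none are in {eta, lam, zeta}.
Condition 2 (every backdoor path blocked by {eta, lam, zeta}):
  P1: blocked at fork node zeta ∈ conditioning set.
  P2: blocked at fork node zeta ∈ conditioning set.
  P3: blocked at fork node lam ∈ conditioning set.
  P4: blocked at fork node lam ∈ conditioning set.
  P5: blocked at fork node eta ∈ conditioning set.
  P6: blocked at fork node eta ∈ conditioning set.
{eta, lam, zeta} satisfies the backdoor criterion.

Yes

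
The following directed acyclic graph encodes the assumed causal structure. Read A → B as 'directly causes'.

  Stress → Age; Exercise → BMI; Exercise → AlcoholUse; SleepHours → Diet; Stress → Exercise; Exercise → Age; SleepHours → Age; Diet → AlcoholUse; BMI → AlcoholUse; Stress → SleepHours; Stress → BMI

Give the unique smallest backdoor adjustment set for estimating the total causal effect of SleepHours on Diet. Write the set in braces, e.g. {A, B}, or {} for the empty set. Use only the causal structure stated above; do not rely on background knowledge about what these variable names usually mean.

Variables eligible for adjustment (non-descendants of SleepHours, excluding SleepHours and Diet): {BMI, Exercise, Stress}.
Backdoor paths from SleepHours to Diet:
  P1: SleepHours <- Stress -> Exercise -> BMI -> AlcoholUse <- Diet
  P2: SleepHours <- Stress -> Exercise -> AlcoholUse <- Diet
  P3: SleepHours <- Stress -> BMI <- Exercise -> AlcoholUse <- Diet
  P4: SleepHours <- Stress -> BMI -> AlcoholUse <- Diet
  P5: SleepHours <- Stress -> Age <- Exercise -> BMI -> AlcoholUse <- Diet
  P6: SleepHours <- Stress -> Age <- Exercise -> AlcoholUse <- Diet
Each backdoor path contains an unconditioned collider, so every path is already blocked with the empty conditioning set:
  P1: blocked at collider AlcoholUse (neither it nor any descendant is in the conditioning set).
  P2: blocked at collider AlcoholUse (neither it nor any descendant is in the conditioning set).
  P3: blocked at collider BMI (neither it nor any descendant is in the conditioning set).
  P4: blocked at collider AlcoholUse (neither it nor any descendant is in the conditioning set).
  P5: blocked at collider Age (neither it nor any descendant is in the conditioning set).
  P6: blocked at collider Age (neither it nor any descendant is in the conditioning set).
The empty set is therefore the unique smallest valid set.

{}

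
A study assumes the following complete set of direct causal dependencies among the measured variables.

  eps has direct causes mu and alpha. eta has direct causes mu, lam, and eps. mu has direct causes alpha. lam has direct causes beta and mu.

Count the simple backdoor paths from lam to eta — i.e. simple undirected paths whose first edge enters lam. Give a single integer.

A backdoor path from lam to eta is any simple undirected path whose first edge points into lam (i.e. leaves lam via a parent).
Parents of lam: {beta, mu}.
Enumerating:
  P1: lam <- mu <- alpha -> eps -> eta
  P2: lam <- mu -> eps -> eta
  P3: lam <- mu -> eta
That exhausts the simple backdoor paths. Count: 3.

3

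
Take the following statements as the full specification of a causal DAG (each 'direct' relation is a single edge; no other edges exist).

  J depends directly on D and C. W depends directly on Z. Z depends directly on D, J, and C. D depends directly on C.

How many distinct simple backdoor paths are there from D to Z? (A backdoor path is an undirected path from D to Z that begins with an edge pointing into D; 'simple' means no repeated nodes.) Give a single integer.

2

A backdoor path from D to Z is any simple undirected path whose first edge points into D (i.e. leaves D via a parent).
Parents of D: {C}.
Enumerating:
  P1: D <- C -> J -> Z
  P2: D <- C -> Z
That exhausts the simple backdoor paths. Count: 2.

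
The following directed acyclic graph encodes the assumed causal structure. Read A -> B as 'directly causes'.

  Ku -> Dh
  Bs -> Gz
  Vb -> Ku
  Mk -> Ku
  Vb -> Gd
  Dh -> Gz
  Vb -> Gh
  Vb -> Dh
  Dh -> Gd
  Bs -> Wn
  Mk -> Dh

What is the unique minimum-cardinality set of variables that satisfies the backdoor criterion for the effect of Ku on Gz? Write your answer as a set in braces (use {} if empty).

Variables eligible for adjustment (non-descendants of Ku, excluding Ku and Gz): {Bs, Gh, Mk, Vb, Wn}.
Backdoor paths from Ku to Gz:
  P1: Ku <- Mk -> Dh -> Gz
  P2: Ku <- Vb -> Dh -> Gz
  P3: Ku <- Vb -> Gd <- Dh -> Gz
The empty set is not sufficient: P1 (Ku <- Mk -> Dh -> Gz) has no collider blocking it and no conditioned non-collider, so it is open.
Try {Mk, Vb}:
  P1: blocked at fork node Mk ∈ conditioning set.
  P2: blocked at fork node Vb ∈ conditioning set.
  P3: blocked at fork node Vb ∈ conditioning set.
{Mk, Vb} contains no descendant of Ku and blocks every backdoor path.
Every element of {Mk, Vb} is needed (dropping Mk leaves P1 open; dropping Vb leaves P2 open), so no proper subset is valid.
Among all size-2 subsets of the eligible variables, only {Mk, Vb} blocks every backdoor path, so it is the unique smallest valid adjustment set.

{Mk, Vb}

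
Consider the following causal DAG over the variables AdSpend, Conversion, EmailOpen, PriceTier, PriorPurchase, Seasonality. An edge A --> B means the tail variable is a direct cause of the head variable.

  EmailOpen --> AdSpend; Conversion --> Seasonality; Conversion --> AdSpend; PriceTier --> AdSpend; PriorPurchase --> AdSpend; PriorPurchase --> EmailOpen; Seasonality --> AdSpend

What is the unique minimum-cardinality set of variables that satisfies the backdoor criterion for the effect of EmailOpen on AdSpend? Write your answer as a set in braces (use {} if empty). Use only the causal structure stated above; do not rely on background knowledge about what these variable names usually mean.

{PriorPurchase}

Variables eligible for adjustment (non-descendants of EmailOpen, excluding EmailOpen and AdSpend): {Conversion, PriceTier, PriorPurchase, Seasonality}.
Backdoor paths from EmailOpen to AdSpend:
  P1: EmailOpen <- PriorPurchase -> AdSpend
The empty set is not sufficient: P1 (EmailOpen <- PriorPurchase -> AdSpend) has no collider blocking it and no conditioned non-collider, so it is open.
Try {PriorPurchase}:
  P1: blocked at fork node PriorPurchase ∈ conditioning set.
{PriorPurchase} contains no descendant of EmailOpen and blocks every backdoor path.
No other singleton works — e.g. {Conversion} leaves P1 open — so {PriorPurchase} is the unique smallest valid adjustment set.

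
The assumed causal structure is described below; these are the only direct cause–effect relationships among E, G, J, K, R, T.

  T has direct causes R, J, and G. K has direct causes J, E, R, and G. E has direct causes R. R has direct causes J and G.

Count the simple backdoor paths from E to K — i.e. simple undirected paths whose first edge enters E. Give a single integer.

A backdoor path from E to K is any simple undirected path whose first edge points into E (i.e. leaves E via a parent).
Parents of E: {R}.
Enumerating:
  P1: E <- R <- G -> T <- J -> K
  P2: E <- R <- G -> K
  P3: E <- R <- J -> T <- G -> K
  P4: E <- R <- J -> K
  P5: E <- R -> T <- G -> K
  P6: E <- R -> T <- J -> K
  P7: E <- R -> K
That exhausts the simple backdoor paths. Count: 7.

7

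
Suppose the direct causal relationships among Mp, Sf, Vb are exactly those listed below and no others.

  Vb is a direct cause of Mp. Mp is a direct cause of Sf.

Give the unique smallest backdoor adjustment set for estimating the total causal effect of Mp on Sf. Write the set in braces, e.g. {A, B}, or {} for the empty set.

{}

Variables eligible for adjustment (non-descendants of Mp, excluding Mp and Sf): {Vb}.
Backdoor paths from Mp to Sf:
  (none)
With no backdoor paths the empty set already satisfies the criterion, and it is trivially minimal.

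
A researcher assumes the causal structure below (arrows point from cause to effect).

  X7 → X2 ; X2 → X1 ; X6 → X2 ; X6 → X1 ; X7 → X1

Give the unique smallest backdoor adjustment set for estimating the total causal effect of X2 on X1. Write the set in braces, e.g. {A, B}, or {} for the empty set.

Variables eligible for adjustment (non-descendants of X2, excluding X2 and X1): {X6, X7}.
Backdoor paths from X2 to X1:
  P1: X2 <- X7 -> X1
  P2: X2 <- X6 -> X1
The empty set is not sufficient: P1 (X2 <- X7 -> X1) has no collider blocking it and no conditioned non-collider, so it is open.
Try {X6, X7}:
  P1: blocked at fork node X7 ∈ conditioning set.
  P2: blocked at fork node X6 ∈ conditioning set.
{X6, X7} contains no descendant of X2 and blocks every backdoor path.
Every element of {X6, X7} is needed (dropping X6 leaves P2 open; dropping X7 leaves P1 open), so no proper subset is valid.
Among all size-2 subsets of the eligible variables, only {X6, X7} blocks every backdoor path, so it is the unique smallest valid adjustment set.

{X6, X7}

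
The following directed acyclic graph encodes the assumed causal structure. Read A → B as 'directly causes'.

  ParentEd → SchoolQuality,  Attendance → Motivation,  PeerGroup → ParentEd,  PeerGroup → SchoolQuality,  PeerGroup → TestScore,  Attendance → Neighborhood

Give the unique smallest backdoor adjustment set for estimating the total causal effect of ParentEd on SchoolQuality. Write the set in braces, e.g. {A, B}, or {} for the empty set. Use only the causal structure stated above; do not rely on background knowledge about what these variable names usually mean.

{PeerGroup}

Variables eligible for adjustment (non-descendants of ParentEd, excluding ParentEd and SchoolQuality): {Attendance, Motivation, Neighborhood, PeerGroup, TestScore}.
Backdoor paths from ParentEd to SchoolQuality:
  P1: ParentEd <- PeerGroup -> SchoolQuality
The empty set is not sufficient: P1 (ParentEd <- PeerGroup -> SchoolQuality) has no collider blocking it and no conditioned non-collider, so it is open.
Try {PeerGroup}:
  P1: blocked at fork node PeerGroup ∈ conditioning set.
{PeerGroup} contains no descendant of ParentEd and blocks every backdoor path.
No other singleton works — e.g. {Attendance} leaves P1 open — so {PeerGroup} is the unique smallest valid adjustment set.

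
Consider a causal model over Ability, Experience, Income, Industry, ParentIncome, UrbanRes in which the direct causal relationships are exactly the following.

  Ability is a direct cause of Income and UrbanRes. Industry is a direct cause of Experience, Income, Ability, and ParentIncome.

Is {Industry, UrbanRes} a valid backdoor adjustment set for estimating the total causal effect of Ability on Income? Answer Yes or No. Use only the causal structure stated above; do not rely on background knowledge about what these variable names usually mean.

No

Backdoor paths from Ability to Income (paths whose first edge points into Ability):
  P1: Ability <- Industry -> Income
Condition 1 (no descendant of Ability in the set): FAILS — UrbanRes is a descendant of Ability.
Condition 2 (every backdoor path blocked by {Industry, UrbanRes}):
  P1: blocked at fork node Industry ∈ conditioning set.
{Industry, UrbanRes} does not satisfy the backdoor criterion.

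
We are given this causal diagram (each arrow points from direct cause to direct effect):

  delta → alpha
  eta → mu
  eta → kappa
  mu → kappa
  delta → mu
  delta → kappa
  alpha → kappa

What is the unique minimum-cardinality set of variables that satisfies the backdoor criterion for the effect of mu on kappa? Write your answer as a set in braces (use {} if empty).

{delta, eta}

Variables eligible for adjustment (non-descendants of mu, excluding mu and kappa): {alpha, delta, eta}.
Backdoor paths from mu to kappa:
  P1: mu <- delta -> alpha -> kappa
  P2: mu <- delta -> kappa
  P3: mu <- eta -> kappa
The empty set is not sufficient: P1 (mu <- delta -> alpha -> kappa) has no collider blocking it and no conditioned non-collider, so it is open.
Try {delta, eta}:
  P1: blocked at fork node delta ∈ conditioning set.
  P2: blocked at fork node delta ∈ conditioning set.
  P3: blocked at fork node eta ∈ conditioning set.
{delta, eta} contains no descendant of mu and blocks every backdoor path.
Every element of {delta, eta} is needed (dropping delta leaves P1 open; dropping eta leaves P3 open), so no proper subset is valid.
Among all size-2 subsets of the eligible variables, only {delta, eta} blocks every backdoor path, so it is the unique smallest valid adjustment set.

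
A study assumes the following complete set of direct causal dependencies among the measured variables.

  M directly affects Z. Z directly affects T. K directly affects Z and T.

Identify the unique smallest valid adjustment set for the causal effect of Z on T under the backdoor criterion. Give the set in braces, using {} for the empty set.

{K}

Variables eligible for adjustment (non-descendants of Z, excluding Z and T): {K, M}.
Backdoor paths from Z to T:
  P1: Z <- K -> T
The empty set is not sufficient: P1 (Z <- K -> T) has no collider blocking it and no conditioned non-collider, so it is open.
Try {K}:
  P1: blocked at fork node K ∈ conditioning set.
{K} contains no descendant of Z and blocks every backdoor path.
No other singleton works — e.g. {M} leaves P1 open — so {K} is the unique smallest valid adjustment set.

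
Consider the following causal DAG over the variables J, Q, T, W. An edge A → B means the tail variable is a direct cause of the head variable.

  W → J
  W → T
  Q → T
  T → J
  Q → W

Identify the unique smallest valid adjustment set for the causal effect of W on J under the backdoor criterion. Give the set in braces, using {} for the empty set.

Variables eligible for adjustment (non-descendants of W, excluding W and J): {Q}.
Backdoor paths from W to J:
  P1: W <- Q -> T -> J
The empty set is not sufficient: P1 (W <- Q -> T -> J) has no collider blocking it and no conditioned non-collider, so it is open.
Try {Q}:
  P1: blocked at fork node Q ∈ conditioning set.
{Q} contains no descendant of W and blocks every backdoor path.
{Q} is the unique smallest valid adjustment set.

{Q}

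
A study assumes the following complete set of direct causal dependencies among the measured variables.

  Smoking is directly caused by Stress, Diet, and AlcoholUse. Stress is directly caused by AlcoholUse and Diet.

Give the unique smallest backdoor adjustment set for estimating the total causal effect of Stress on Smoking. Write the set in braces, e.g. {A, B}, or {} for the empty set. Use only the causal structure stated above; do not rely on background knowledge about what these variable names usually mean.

Variables eligible for adjustment (non-descendants of Stress, excluding Stress and Smoking): {AlcoholUse, Diet}.
Backdoor paths from Stress to Smoking:
  P1: Stress <- Diet -> Smoking
  P2: Stress <- AlcoholUse -> Smoking
The empty set is not sufficient: P1 (Stress <- Diet -> Smoking) has no collider blocking it and no conditioned non-collider, so it is open.
Try {AlcoholUse, Diet}:
  P1: blocked at fork node Diet ∈ conditioning set.
  P2: blocked at fork node AlcoholUse ∈ conditioning set.
{AlcoholUse, Diet} contains no descendant of Stress and blocks every backdoor path.
Every element of {AlcoholUse, Diet} is needed (dropping AlcoholUse leaves P2 open; dropping Diet leaves P1 open), so no proper subset is valid.
Among all size-2 subsets of the eligible variables, only {AlcoholUse, Diet} blocks every backdoor path, so it is the unique smallest valid adjustment set.

{AlcoholUse, Diet}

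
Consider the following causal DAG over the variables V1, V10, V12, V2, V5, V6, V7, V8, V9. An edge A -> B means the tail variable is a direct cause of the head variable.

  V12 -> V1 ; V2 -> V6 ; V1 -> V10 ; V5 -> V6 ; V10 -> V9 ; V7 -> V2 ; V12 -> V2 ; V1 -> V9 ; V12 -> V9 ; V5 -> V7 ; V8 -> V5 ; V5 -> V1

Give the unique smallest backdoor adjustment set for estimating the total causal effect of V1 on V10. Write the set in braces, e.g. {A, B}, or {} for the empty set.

Variables eligible for adjustment (non-descendants of V1, excluding V1 and V10): {V12, V2, V5, V6, V7, V8}.
Backdoor paths from V1 to V10:
  P1: V1 <- V12 -> V9 <- V10
  P2: V1 <- V5 -> V7 -> V2 <- V12 -> V9 <- V10
  P3: V1 <- V5 -> V6 <- V2 <- V12 -> V9 <- V10
Each backdoor path contains an unconditioned collider, so every path is already blocked with the empty conditioning set:
  P1: blocked at collider V9 (neither it nor any descendant is in the conditioning set).
  P2: blocked at collider V2 (neither it nor any descendant is in the conditioning set).
  P3: blocked at collider V6 (neither it nor any descendant is in the conditioning set).
The empty set is therefore the unique smallest valid set.

{}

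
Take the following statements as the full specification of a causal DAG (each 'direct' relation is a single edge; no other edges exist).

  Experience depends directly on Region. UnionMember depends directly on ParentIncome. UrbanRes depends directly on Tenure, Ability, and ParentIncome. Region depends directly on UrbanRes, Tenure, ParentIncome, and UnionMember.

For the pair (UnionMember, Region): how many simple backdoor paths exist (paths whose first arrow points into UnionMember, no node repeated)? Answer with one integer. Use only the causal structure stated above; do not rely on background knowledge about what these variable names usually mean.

3

A backdoor path from UnionMember to Region is any simple undirected path whose first edge points into UnionMember (i.e. leaves UnionMember via a parent).
Parents of UnionMember: {ParentIncome}.
Enumerating:
  P1: UnionMember <- ParentIncome -> UrbanRes <- Tenure -> Region
  P2: UnionMember <- ParentIncome -> UrbanRes -> Region
  P3: UnionMember <- ParentIncome -> Region
That exhausts the simple backdoor paths. Count: 3.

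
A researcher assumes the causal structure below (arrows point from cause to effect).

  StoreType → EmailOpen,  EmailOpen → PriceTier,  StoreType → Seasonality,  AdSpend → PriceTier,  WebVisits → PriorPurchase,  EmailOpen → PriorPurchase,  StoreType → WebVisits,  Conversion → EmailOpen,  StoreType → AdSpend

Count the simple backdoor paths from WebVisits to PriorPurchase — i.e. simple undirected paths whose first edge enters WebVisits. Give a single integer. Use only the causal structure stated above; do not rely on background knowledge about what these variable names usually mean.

2

A backdoor path from WebVisits to PriorPurchase is any simple undirected path whose first edge points into WebVisits (i.e. leaves WebVisits via a parent).
Parents of WebVisits: {StoreType}.
Enumerating:
  P1: WebVisits <- StoreType -> EmailOpen -> PriorPurchase
  P2: WebVisits <- StoreType -> AdSpend -> PriceTier <- EmailOpen -> PriorPurchase
That exhausts the simple backdoor paths. Count: 2.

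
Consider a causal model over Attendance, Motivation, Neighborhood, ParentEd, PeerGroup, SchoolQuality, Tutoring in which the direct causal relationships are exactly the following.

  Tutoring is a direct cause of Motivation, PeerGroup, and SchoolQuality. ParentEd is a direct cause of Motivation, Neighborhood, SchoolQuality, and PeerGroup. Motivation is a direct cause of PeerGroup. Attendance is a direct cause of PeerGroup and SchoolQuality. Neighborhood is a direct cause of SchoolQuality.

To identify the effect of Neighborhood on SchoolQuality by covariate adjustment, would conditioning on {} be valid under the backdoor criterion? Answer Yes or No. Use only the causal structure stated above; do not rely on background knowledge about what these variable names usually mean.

Backdoor paths from Neighborhood to SchoolQuality (paths whose first edge points into Neighborhood):
  P1: Neighborhood <- ParentEd -> Motivation <- Tutoring -> SchoolQuality
  P2: Neighborhood <- ParentEd -> Motivation <- Tutoring -> PeerGroup <- Attendance -> SchoolQuality
  P3: Neighborhood <- ParentEd -> Motivation -> PeerGroup <- Attendance -> SchoolQuality
  P4: Neighborhood <- ParentEd -> Motivation -> PeerGroup <- Tutoring -> SchoolQuality
  P5: Neighborhood <- ParentEd -> SchoolQuality
  P6: Neighborhood <- ParentEd -> PeerGroup <- Attendance -> SchoolQuality
  P7: Neighborhood <- ParentEd -> PeerGroup <- Tutoring -> SchoolQuality
  P8: Neighborhood <- ParentEd -> PeerGroup <- Motivation <- Tutoring -> SchoolQuality
Condition 1 (no descendant of Neighborhood in the set): holds — descendants of Neighborhood are {SchoolQuality}; none are in {}.
Condition 2 (every backdoor path blocked by {}):
  P1: blocked at collider Motivation (neither it nor any descendant is in the conditioning set).
  P2: blocked at collider Motivation (neither it nor any descendant is in the conditioning set).
  P3: blocked at collider PeerGroup (neither it nor any descendant is in the conditioning set).
  P4: blocked at collider PeerGroup (neither it nor any descendant is in the conditioning set).
  P5: open — no interior node is in the conditioning set.
  P6: blocked at collider PeerGroup (neither it nor any descendant is in the conditioning set).
  P7: blocked at collider PeerGroup (neither it nor any descendant is in the conditioning set).
  P8: blocked at collider PeerGroup (neither it nor any descendant is in the conditioning set).
{} does not satisfy the backdoor criterion.

No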